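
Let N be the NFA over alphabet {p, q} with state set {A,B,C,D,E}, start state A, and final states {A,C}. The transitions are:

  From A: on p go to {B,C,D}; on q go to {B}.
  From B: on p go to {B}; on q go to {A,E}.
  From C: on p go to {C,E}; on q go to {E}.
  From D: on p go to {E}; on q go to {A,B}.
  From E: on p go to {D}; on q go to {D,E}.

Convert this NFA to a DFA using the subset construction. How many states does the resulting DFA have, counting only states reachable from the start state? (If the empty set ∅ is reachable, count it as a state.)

10

Start state of the DFA: {A}.
{A} --p--> {B,C,D}  [new]
{A} --q--> {B}  [new]
{B,C,D} --p--> {B,C,E}  [new]
{B,C,D} --q--> {A,B,E}  [new]
{B} --p--> {B}  [seen]
{B} --q--> {A,E}  [new]
{B,C,E} --p--> {B,C,D,E}  [new]
{B,C,E} --q--> {A,D,E}  [new]
{A,B,E} --p--> {B,C,D}  [seen]
{A,B,E} --q--> {A,B,D,E}  [new]
{A,E} --p--> {B,C,D}  [seen]
{A,E} --q--> {B,D,E}  [new]
{B,C,D,E} --p--> {B,C,D,E}  [seen]
{B,C,D,E} --q--> {A,B,D,E}  [seen]
{A,D,E} --p--> {B,C,D,E}  [seen]
{A,D,E} --q--> {A,B,D,E}  [seen]
{A,B,D,E} --p--> {B,C,D,E}  [seen]
{A,B,D,E} --q--> {A,B,D,E}  [seen]
{B,D,E} --p--> {B,D,E}  [seen]
{B,D,E} --q--> {A,B,D,E}  [seen]
Reachable DFA states: {A}, {B,C,D}, {B}, {B,C,E}, {A,B,E}, {A,E}, {B,C,D,E}, {A,D,E}, {A,B,D,E}, {B,D,E}.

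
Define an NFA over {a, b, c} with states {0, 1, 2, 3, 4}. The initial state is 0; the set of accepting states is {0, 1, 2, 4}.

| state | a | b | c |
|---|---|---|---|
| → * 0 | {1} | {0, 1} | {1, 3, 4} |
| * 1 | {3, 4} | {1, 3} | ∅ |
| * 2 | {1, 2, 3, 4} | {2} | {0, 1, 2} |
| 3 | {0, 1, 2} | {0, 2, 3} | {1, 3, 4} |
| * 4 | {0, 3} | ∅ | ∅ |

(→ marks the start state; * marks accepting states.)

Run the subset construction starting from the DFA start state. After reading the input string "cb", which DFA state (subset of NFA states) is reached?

Start: {0}.
δ(0,c) = {1, 3, 4}.
Union: {1, 3, 4}.
After c: {1, 3, 4}.
δ(1,b) = {1, 3}; δ(3,b) = {0, 2, 3}; δ(4,b) = ∅.
Union: {0, 1, 2, 3}.
After b: {0, 1, 2, 3}.

{0, 1, 2, 3}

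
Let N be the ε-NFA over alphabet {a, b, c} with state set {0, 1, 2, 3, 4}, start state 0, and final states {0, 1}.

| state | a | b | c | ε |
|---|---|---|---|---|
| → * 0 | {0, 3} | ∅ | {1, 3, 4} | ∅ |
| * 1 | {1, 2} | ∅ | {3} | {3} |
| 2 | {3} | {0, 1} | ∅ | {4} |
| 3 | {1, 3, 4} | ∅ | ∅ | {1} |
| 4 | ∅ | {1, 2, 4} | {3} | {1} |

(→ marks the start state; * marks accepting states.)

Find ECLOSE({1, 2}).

{1, 2, 3, 4}

Begin with {1, 2}.
1 →ε {3}; add 3.
2 →ε {4}; add 4.
ε-closure = {1, 2, 3, 4}.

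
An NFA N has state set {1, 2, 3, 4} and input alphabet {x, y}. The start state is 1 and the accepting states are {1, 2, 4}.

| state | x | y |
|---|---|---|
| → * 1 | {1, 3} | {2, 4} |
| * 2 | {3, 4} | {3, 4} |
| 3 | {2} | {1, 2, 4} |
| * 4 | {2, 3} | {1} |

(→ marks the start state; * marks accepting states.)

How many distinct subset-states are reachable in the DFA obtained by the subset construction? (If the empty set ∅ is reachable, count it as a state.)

Start state of the DFA: {1}.
{1} --x--> {1, 3}  [new]
{1} --y--> {2, 4}  [new]
{1, 3} --x--> {1, 2, 3}  [new]
{1, 3} --y--> {1, 2, 4}  [new]
{2, 4} --x--> {2, 3, 4}  [new]
{2, 4} --y--> {1, 3, 4}  [new]
{1, 2, 3} --x--> {1, 2, 3, 4}  [new]
{1, 2, 3} --y--> {1, 2, 3, 4}  [seen]
{1, 2, 4} --x--> {1, 2, 3, 4}  [seen]
{1, 2, 4} --y--> {1, 2, 3, 4}  [seen]
{2, 3, 4} --x--> {2, 3, 4}  [seen]
{2, 3, 4} --y--> {1, 2, 3, 4}  [seen]
{1, 3, 4} --x--> {1, 2, 3}  [seen]
{1, 3, 4} --y--> {1, 2, 4}  [seen]
{1, 2, 3, 4} --x--> {1, 2, 3, 4}  [seen]
{1, 2, 3, 4} --y--> {1, 2, 3, 4}  [seen]
Reachable DFA states: {1}, {1, 3}, {2, 4}, {1, 2, 3}, {1, 2, 4}, {2, 3, 4}, {1, 3, 4}, {1, 2, 3, 4}.

8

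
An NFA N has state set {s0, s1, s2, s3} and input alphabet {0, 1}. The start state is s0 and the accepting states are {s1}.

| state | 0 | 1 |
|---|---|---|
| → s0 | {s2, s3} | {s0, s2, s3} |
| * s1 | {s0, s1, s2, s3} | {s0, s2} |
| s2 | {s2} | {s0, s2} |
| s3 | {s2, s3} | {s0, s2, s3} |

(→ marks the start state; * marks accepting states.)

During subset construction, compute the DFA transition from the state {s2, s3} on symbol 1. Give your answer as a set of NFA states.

{s0, s2, s3}

δ(s2,1) = {s0, s2}; δ(s3,1) = {s0, s2, s3}.
Union: {s0, s2, s3}.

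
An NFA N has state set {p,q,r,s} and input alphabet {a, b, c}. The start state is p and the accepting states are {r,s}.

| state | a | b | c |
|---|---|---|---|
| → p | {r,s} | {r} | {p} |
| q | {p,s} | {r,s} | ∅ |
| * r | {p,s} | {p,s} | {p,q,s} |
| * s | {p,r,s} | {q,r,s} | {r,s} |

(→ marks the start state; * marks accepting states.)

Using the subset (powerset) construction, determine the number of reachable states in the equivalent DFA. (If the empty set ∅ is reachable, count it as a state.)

Start state of the DFA: {p}.
{p} --a--> {r,s}  [new]
{p} --b--> {r}  [new]
{p} --c--> {p}  [seen]
{r,s} --a--> {p,r,s}  [new]
{r,s} --b--> {p,q,r,s}  [new]
{r,s} --c--> {p,q,r,s}  [seen]
{r} --a--> {p,s}  [new]
{r} --b--> {p,s}  [seen]
{r} --c--> {p,q,s}  [new]
{p,r,s} --a--> {p,r,s}  [seen]
{p,r,s} --b--> {p,q,r,s}  [seen]
{p,r,s} --c--> {p,q,r,s}  [seen]
{p,q,r,s} --a--> {p,r,s}  [seen]
{p,q,r,s} --b--> {p,q,r,s}  [seen]
{p,q,r,s} --c--> {p,q,r,s}  [seen]
{p,s} --a--> {p,r,s}  [seen]
{p,s} --b--> {q,r,s}  [new]
{p,s} --c--> {p,r,s}  [seen]
{p,q,s} --a--> {p,r,s}  [seen]
{p,q,s} --b--> {q,r,s}  [seen]
{p,q,s} --c--> {p,r,s}  [seen]
{q,r,s} --a--> {p,r,s}  [seen]
{q,r,s} --b--> {p,q,r,s}  [seen]
{q,r,s} --c--> {p,q,r,s}  [seen]
Reachable DFA states: {p}, {r,s}, {r}, {p,r,s}, {p,q,r,s}, {p,s}, {p,q,s}, {q,r,s}.

8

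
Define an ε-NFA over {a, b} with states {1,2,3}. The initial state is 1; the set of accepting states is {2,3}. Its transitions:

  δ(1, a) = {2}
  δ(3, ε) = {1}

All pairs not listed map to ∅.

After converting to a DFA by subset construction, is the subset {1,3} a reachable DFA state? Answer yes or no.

Start state of the DFA: {1} (ε-closure of the NFA start).
{1} --a--> {2}  [new]
{1} --b--> ∅  [new]
{2} --a--> ∅  [seen]
{2} --b--> ∅  [seen]
∅ --a--> ∅  [seen]
∅ --b--> ∅  [seen]
Reachable DFA states: {1}, {2}, ∅.
{1,3} is not among them.

no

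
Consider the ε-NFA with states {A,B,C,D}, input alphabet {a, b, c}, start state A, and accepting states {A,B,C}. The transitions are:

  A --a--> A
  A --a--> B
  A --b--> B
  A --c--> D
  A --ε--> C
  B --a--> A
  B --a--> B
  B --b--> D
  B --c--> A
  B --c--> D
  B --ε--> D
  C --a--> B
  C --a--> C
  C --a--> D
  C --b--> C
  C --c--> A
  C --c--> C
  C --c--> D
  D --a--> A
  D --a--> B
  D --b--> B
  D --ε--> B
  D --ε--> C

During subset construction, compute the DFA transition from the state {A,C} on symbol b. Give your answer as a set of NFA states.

δ(A,b) = {B}; δ(C,b) = {C}.
Union: {B,C}.
ε-closure gives {B,C,D}.

{B,C,D}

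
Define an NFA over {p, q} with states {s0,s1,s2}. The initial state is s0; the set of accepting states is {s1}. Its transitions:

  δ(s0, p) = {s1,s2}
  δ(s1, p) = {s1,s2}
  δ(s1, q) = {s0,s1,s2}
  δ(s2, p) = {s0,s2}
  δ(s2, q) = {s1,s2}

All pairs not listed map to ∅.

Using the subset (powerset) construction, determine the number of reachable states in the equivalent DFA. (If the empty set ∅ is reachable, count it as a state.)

4

Start state of the DFA: {s0}.
{s0} --p--> {s1,s2}  [new]
{s0} --q--> ∅  [new]
{s1,s2} --p--> {s0,s1,s2}  [new]
{s1,s2} --q--> {s0,s1,s2}  [seen]
∅ --p--> ∅  [seen]
∅ --q--> ∅  [seen]
{s0,s1,s2} --p--> {s0,s1,s2}  [seen]
{s0,s1,s2} --q--> {s0,s1,s2}  [seen]
Reachable DFA states: {s0}, {s1,s2}, ∅, {s0,s1,s2}.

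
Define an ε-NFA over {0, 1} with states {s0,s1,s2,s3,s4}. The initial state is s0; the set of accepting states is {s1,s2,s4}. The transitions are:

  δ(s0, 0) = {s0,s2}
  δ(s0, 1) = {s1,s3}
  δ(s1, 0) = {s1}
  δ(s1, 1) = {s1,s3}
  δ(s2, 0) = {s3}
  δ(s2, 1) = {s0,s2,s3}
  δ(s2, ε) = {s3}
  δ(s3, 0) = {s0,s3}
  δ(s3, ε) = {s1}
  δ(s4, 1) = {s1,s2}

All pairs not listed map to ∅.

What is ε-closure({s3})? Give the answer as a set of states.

Begin with {s3}.
s3 →ε {s1}; add s1.
ε-closure = {s1,s3}.

{s1,s3}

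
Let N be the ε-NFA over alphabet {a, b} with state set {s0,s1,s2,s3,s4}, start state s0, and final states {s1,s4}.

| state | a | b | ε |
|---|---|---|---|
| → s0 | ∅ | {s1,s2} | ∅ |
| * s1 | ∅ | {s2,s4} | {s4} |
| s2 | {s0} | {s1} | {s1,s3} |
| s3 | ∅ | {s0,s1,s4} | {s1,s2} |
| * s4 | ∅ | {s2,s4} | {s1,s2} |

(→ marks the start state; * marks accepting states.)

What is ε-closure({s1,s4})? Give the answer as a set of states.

Begin with {s1,s4}.
s4 →ε {s1,s2}; add s2.
s2 →ε {s1,s3}; add s3.
ε-closure = {s1,s2,s3,s4}.

{s1,s2,s3,s4}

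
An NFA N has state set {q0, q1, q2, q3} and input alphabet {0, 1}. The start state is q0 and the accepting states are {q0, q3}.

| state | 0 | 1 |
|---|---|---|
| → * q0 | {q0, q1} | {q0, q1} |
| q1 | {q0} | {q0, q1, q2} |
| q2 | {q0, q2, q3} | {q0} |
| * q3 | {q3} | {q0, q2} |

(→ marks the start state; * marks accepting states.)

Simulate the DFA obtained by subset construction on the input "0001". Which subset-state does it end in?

{q0, q1, q2}

Start: {q0}.
δ(q0,0) = {q0, q1}.
Union: {q0, q1}.
After 0: {q0, q1}.
δ(q0,0) = {q0, q1}; δ(q1,0) = {q0}.
Union: {q0, q1}.
After 0: {q0, q1}.
δ(q0,0) = {q0, q1}; δ(q1,0) = {q0}.
Union: {q0, q1}.
After 0: {q0, q1}.
δ(q0,1) = {q0, q1}; δ(q1,1) = {q0, q1, q2}.
Union: {q0, q1, q2}.
After 1: {q0, q1, q2}.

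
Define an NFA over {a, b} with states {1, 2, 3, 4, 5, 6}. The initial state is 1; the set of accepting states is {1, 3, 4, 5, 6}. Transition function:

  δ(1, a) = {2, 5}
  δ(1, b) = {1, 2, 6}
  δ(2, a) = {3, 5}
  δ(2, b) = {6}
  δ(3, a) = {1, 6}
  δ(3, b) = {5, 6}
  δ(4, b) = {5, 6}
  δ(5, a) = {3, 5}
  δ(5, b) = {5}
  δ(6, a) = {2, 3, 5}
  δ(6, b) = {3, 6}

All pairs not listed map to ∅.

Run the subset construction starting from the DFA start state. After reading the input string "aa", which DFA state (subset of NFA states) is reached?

{3, 5}

Start: {1}.
δ(1,a) = {2, 5}.
Union: {2, 5}.
After a: {2, 5}.
δ(2,a) = {3, 5}; δ(5,a) = {3, 5}.
Union: {3, 5}.
After a: {3, 5}.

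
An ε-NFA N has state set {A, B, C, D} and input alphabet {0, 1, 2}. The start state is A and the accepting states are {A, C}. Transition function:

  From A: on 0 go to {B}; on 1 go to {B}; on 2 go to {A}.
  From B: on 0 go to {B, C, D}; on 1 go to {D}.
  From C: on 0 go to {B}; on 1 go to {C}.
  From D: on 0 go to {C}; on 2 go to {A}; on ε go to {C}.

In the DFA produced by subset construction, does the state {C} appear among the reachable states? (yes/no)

yes

Start state of the DFA: {A} (ε-closure of the NFA start).
{A} --0--> {B}  [new]
{A} --1--> {B}  [seen]
{A} --2--> {A}  [seen]
{B} --0--> {B, C, D}  [new]
{B} --1--> {C, D}  [new]
{B} --2--> ∅  [new]
{B, C, D} --0--> {B, C, D}  [seen]
{B, C, D} --1--> {C, D}  [seen]
{B, C, D} --2--> {A}  [seen]
{C, D} --0--> {B, C}  [new]
{C, D} --1--> {C}  [new]
{C, D} --2--> {A}  [seen]
∅ --0--> ∅  [seen]
∅ --1--> ∅  [seen]
∅ --2--> ∅  [seen]
{B, C} --0--> {B, C, D}  [seen]
{B, C} --1--> {C, D}  [seen]
{B, C} --2--> ∅  [seen]
{C} --0--> {B}  [seen]
{C} --1--> {C}  [seen]
{C} --2--> ∅  [seen]
Reachable DFA states: {A}, {B}, {B, C, D}, {C, D}, ∅, {B, C}, {C}.
{C} is among them.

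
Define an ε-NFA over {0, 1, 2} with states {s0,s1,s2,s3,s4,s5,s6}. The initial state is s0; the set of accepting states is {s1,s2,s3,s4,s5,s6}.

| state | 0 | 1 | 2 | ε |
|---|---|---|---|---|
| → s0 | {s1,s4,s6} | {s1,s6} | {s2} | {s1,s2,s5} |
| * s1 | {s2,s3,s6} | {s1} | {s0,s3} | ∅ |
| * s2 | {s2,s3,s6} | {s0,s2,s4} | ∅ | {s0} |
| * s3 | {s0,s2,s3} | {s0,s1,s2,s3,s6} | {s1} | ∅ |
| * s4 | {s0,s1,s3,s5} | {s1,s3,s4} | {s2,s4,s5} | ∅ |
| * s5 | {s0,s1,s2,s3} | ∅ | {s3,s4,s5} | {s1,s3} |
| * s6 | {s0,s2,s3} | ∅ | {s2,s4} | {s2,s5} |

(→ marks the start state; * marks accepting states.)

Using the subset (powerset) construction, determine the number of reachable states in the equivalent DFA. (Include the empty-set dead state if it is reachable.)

3

Start state of the DFA: {s0,s1,s2,s3,s5} (ε-closure of the NFA start).
{s0,s1,s2,s3,s5} --0--> {s0,s1,s2,s3,s4,s5,s6}  [new]
{s0,s1,s2,s3,s5} --1--> {s0,s1,s2,s3,s4,s5,s6}  [seen]
{s0,s1,s2,s3,s5} --2--> {s0,s1,s2,s3,s4,s5}  [new]
{s0,s1,s2,s3,s4,s5,s6} --0--> {s0,s1,s2,s3,s4,s5,s6}  [seen]
{s0,s1,s2,s3,s4,s5,s6} --1--> {s0,s1,s2,s3,s4,s5,s6}  [seen]
{s0,s1,s2,s3,s4,s5,s6} --2--> {s0,s1,s2,s3,s4,s5}  [seen]
{s0,s1,s2,s3,s4,s5} --0--> {s0,s1,s2,s3,s4,s5,s6}  [seen]
{s0,s1,s2,s3,s4,s5} --1--> {s0,s1,s2,s3,s4,s5,s6}  [seen]
{s0,s1,s2,s3,s4,s5} --2--> {s0,s1,s2,s3,s4,s5}  [seen]
Reachable DFA states: {s0,s1,s2,s3,s5}, {s0,s1,s2,s3,s4,s5,s6}, {s0,s1,s2,s3,s4,s5}.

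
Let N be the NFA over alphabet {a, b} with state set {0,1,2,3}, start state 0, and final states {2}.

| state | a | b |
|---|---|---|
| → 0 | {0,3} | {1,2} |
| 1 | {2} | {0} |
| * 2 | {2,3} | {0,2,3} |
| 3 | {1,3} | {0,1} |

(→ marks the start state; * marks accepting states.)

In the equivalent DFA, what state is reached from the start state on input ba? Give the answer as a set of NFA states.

{2,3}

Start: {0}.
δ(0,b) = {1,2}.
Union: {1,2}.
After b: {1,2}.
δ(1,a) = {2}; δ(2,a) = {2,3}.
Union: {2,3}.
After a: {2,3}.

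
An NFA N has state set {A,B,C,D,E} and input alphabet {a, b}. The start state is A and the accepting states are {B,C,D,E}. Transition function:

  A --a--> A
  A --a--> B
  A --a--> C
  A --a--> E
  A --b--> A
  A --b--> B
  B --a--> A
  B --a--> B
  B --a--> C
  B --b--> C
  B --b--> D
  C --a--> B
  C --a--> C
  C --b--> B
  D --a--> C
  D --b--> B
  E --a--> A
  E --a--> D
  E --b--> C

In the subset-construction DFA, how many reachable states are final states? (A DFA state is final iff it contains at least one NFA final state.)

4

Start state of the DFA: {A}.
{A} --a--> {A,B,C,E}  [new]
{A} --b--> {A,B}  [new]
{A,B,C,E} --a--> {A,B,C,D,E}  [new]
{A,B,C,E} --b--> {A,B,C,D}  [new]
{A,B} --a--> {A,B,C,E}  [seen]
{A,B} --b--> {A,B,C,D}  [seen]
{A,B,C,D,E} --a--> {A,B,C,D,E}  [seen]
{A,B,C,D,E} --b--> {A,B,C,D}  [seen]
{A,B,C,D} --a--> {A,B,C,E}  [seen]
{A,B,C,D} --b--> {A,B,C,D}  [seen]
Reachable DFA states: {A}, {A,B,C,E}, {A,B}, {A,B,C,D,E}, {A,B,C,D}.
Accepting DFA states (contain an NFA accepting state): {A,B,C,E}, {A,B}, {A,B,C,D,E}, {A,B,C,D}.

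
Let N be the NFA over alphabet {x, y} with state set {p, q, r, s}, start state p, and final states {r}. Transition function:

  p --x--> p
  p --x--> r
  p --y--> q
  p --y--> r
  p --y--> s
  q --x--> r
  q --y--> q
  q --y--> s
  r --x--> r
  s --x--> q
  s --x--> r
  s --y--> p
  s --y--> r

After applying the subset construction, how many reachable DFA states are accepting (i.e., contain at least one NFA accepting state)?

6

Start state of the DFA: {p}.
{p} --x--> {p, r}  [new]
{p} --y--> {q, r, s}  [new]
{p, r} --x--> {p, r}  [seen]
{p, r} --y--> {q, r, s}  [seen]
{q, r, s} --x--> {q, r}  [new]
{q, r, s} --y--> {p, q, r, s}  [new]
{q, r} --x--> {r}  [new]
{q, r} --y--> {q, s}  [new]
{p, q, r, s} --x--> {p, q, r}  [new]
{p, q, r, s} --y--> {p, q, r, s}  [seen]
{r} --x--> {r}  [seen]
{r} --y--> ∅  [new]
{q, s} --x--> {q, r}  [seen]
{q, s} --y--> {p, q, r, s}  [seen]
{p, q, r} --x--> {p, r}  [seen]
{p, q, r} --y--> {q, r, s}  [seen]
∅ --x--> ∅  [seen]
∅ --y--> ∅  [seen]
Reachable DFA states: {p}, {p, r}, {q, r, s}, {q, r}, {p, q, r, s}, {r}, {q, s}, {p, q, r}, ∅.
Accepting DFA states (contain an NFA accepting state): {p, r}, {q, r, s}, {q, r}, {p, q, r, s}, {r}, {p, q, r}.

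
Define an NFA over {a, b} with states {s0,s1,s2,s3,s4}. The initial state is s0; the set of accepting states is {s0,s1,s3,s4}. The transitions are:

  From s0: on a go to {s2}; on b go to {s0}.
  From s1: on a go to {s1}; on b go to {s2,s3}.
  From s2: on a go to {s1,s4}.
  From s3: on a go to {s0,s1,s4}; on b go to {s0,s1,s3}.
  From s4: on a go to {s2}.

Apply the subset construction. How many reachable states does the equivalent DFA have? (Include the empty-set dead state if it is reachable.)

12

Start state of the DFA: {s0}.
{s0} --a--> {s2}  [new]
{s0} --b--> {s0}  [seen]
{s2} --a--> {s1,s4}  [new]
{s2} --b--> ∅  [new]
{s1,s4} --a--> {s1,s2}  [new]
{s1,s4} --b--> {s2,s3}  [new]
∅ --a--> ∅  [seen]
∅ --b--> ∅  [seen]
{s1,s2} --a--> {s1,s4}  [seen]
{s1,s2} --b--> {s2,s3}  [seen]
{s2,s3} --a--> {s0,s1,s4}  [new]
{s2,s3} --b--> {s0,s1,s3}  [new]
{s0,s1,s4} --a--> {s1,s2}  [seen]
{s0,s1,s4} --b--> {s0,s2,s3}  [new]
{s0,s1,s3} --a--> {s0,s1,s2,s4}  [new]
{s0,s1,s3} --b--> {s0,s1,s2,s3}  [new]
{s0,s2,s3} --a--> {s0,s1,s2,s4}  [seen]
{s0,s2,s3} --b--> {s0,s1,s3}  [seen]
{s0,s1,s2,s4} --a--> {s1,s2,s4}  [new]
{s0,s1,s2,s4} --b--> {s0,s2,s3}  [seen]
{s0,s1,s2,s3} --a--> {s0,s1,s2,s4}  [seen]
{s0,s1,s2,s3} --b--> {s0,s1,s2,s3}  [seen]
{s1,s2,s4} --a--> {s1,s2,s4}  [seen]
{s1,s2,s4} --b--> {s2,s3}  [seen]
Reachable DFA states: {s0}, {s2}, {s1,s4}, ∅, {s1,s2}, {s2,s3}, {s0,s1,s4}, {s0,s1,s3}, {s0,s2,s3}, {s0,s1,s2,s4}, {s0,s1,s2,s3}, {s1,s2,s4}.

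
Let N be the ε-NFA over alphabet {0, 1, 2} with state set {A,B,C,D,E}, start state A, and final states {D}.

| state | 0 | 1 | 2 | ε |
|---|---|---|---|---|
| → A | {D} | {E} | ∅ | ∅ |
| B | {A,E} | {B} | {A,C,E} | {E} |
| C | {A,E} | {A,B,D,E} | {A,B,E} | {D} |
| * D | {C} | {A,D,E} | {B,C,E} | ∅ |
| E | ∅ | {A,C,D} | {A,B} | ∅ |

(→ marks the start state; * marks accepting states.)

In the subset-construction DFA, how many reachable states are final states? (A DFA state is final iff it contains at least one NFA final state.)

8

Start state of the DFA: {A} (ε-closure of the NFA start).
{A} --0--> {D}  [new]
{A} --1--> {E}  [new]
{A} --2--> ∅  [new]
{D} --0--> {C,D}  [new]
{D} --1--> {A,D,E}  [new]
{D} --2--> {B,C,D,E}  [new]
{E} --0--> ∅  [seen]
{E} --1--> {A,C,D}  [new]
{E} --2--> {A,B,E}  [new]
∅ --0--> ∅  [seen]
∅ --1--> ∅  [seen]
∅ --2--> ∅  [seen]
{C,D} --0--> {A,C,D,E}  [new]
{C,D} --1--> {A,B,D,E}  [new]
{C,D} --2--> {A,B,C,D,E}  [new]
{A,D,E} --0--> {C,D}  [seen]
{A,D,E} --1--> {A,C,D,E}  [seen]
{A,D,E} --2--> {A,B,C,D,E}  [seen]
{B,C,D,E} --0--> {A,C,D,E}  [seen]
{B,C,D,E} --1--> {A,B,C,D,E}  [seen]
{B,C,D,E} --2--> {A,B,C,D,E}  [seen]
{A,C,D} --0--> {A,C,D,E}  [seen]
{A,C,D} --1--> {A,B,D,E}  [seen]
{A,C,D} --2--> {A,B,C,D,E}  [seen]
{A,B,E} --0--> {A,D,E}  [seen]
{A,B,E} --1--> {A,B,C,D,E}  [seen]
{A,B,E} --2--> {A,B,C,D,E}  [seen]
{A,C,D,E} --0--> {A,C,D,E}  [seen]
{A,C,D,E} --1--> {A,B,C,D,E}  [seen]
{A,C,D,E} --2--> {A,B,C,D,E}  [seen]
{A,B,D,E} --0--> {A,C,D,E}  [seen]
{A,B,D,E} --1--> {A,B,C,D,E}  [seen]
{A,B,D,E} --2--> {A,B,C,D,E}  [seen]
{A,B,C,D,E} --0--> {A,C,D,E}  [seen]
{A,B,C,D,E} --1--> {A,B,C,D,E}  [seen]
{A,B,C,D,E} --2--> {A,B,C,D,E}  [seen]
Reachable DFA states: {A}, {D}, {E}, ∅, {C,D}, {A,D,E}, {B,C,D,E}, {A,C,D}, {A,B,E}, {A,C,D,E}, {A,B,D,E}, {A,B,C,D,E}.
Accepting DFA states (contain an NFA accepting state): {D}, {C,D}, {A,D,E}, {B,C,D,E}, {A,C,D}, {A,C,D,E}, {A,B,D,E}, {A,B,C,D,E}.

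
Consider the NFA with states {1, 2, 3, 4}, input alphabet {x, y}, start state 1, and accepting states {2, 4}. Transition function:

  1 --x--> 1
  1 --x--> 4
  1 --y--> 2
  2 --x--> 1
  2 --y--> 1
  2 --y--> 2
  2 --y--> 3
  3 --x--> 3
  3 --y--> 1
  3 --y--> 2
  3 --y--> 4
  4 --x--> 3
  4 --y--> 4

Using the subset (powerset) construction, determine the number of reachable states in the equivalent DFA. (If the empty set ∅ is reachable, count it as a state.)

9

Start state of the DFA: {1}.
{1} --x--> {1, 4}  [new]
{1} --y--> {2}  [new]
{1, 4} --x--> {1, 3, 4}  [new]
{1, 4} --y--> {2, 4}  [new]
{2} --x--> {1}  [seen]
{2} --y--> {1, 2, 3}  [new]
{1, 3, 4} --x--> {1, 3, 4}  [seen]
{1, 3, 4} --y--> {1, 2, 4}  [new]
{2, 4} --x--> {1, 3}  [new]
{2, 4} --y--> {1, 2, 3, 4}  [new]
{1, 2, 3} --x--> {1, 3, 4}  [seen]
{1, 2, 3} --y--> {1, 2, 3, 4}  [seen]
{1, 2, 4} --x--> {1, 3, 4}  [seen]
{1, 2, 4} --y--> {1, 2, 3, 4}  [seen]
{1, 3} --x--> {1, 3, 4}  [seen]
{1, 3} --y--> {1, 2, 4}  [seen]
{1, 2, 3, 4} --x--> {1, 3, 4}  [seen]
{1, 2, 3, 4} --y--> {1, 2, 3, 4}  [seen]
Reachable DFA states: {1}, {1, 4}, {2}, {1, 3, 4}, {2, 4}, {1, 2, 3}, {1, 2, 4}, {1, 3}, {1, 2, 3, 4}.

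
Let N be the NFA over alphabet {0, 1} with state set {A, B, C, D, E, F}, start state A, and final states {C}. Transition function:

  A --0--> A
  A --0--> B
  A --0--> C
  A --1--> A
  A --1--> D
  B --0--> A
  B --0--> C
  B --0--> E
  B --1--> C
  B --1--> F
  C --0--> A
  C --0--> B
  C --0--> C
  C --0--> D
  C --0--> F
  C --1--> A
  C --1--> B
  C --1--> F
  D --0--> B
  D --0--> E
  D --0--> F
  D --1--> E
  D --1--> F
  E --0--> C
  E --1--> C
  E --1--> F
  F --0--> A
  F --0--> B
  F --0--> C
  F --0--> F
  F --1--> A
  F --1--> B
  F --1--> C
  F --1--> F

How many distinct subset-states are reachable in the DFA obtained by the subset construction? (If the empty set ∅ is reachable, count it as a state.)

7

Start state of the DFA: {A}.
{A} --0--> {A, B, C}  [new]
{A} --1--> {A, D}  [new]
{A, B, C} --0--> {A, B, C, D, E, F}  [new]
{A, B, C} --1--> {A, B, C, D, F}  [new]
{A, D} --0--> {A, B, C, E, F}  [new]
{A, D} --1--> {A, D, E, F}  [new]
{A, B, C, D, E, F} --0--> {A, B, C, D, E, F}  [seen]
{A, B, C, D, E, F} --1--> {A, B, C, D, E, F}  [seen]
{A, B, C, D, F} --0--> {A, B, C, D, E, F}  [seen]
{A, B, C, D, F} --1--> {A, B, C, D, E, F}  [seen]
{A, B, C, E, F} --0--> {A, B, C, D, E, F}  [seen]
{A, B, C, E, F} --1--> {A, B, C, D, F}  [seen]
{A, D, E, F} --0--> {A, B, C, E, F}  [seen]
{A, D, E, F} --1--> {A, B, C, D, E, F}  [seen]
Reachable DFA states: {A}, {A, B, C}, {A, D}, {A, B, C, D, E, F}, {A, B, C, D, F}, {A, B, C, E, F}, {A, D, E, F}.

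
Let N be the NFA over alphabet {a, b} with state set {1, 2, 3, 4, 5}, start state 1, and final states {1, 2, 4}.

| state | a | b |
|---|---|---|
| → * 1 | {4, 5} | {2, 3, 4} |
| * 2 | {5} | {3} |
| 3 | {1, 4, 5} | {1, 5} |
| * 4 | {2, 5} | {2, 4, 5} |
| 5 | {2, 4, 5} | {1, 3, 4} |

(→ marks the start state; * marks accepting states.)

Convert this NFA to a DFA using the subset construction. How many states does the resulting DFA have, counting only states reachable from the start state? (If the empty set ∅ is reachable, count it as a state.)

Start state of the DFA: {1}.
{1} --a--> {4, 5}  [new]
{1} --b--> {2, 3, 4}  [new]
{4, 5} --a--> {2, 4, 5}  [new]
{4, 5} --b--> {1, 2, 3, 4, 5}  [new]
{2, 3, 4} --a--> {1, 2, 4, 5}  [new]
{2, 3, 4} --b--> {1, 2, 3, 4, 5}  [seen]
{2, 4, 5} --a--> {2, 4, 5}  [seen]
{2, 4, 5} --b--> {1, 2, 3, 4, 5}  [seen]
{1, 2, 3, 4, 5} --a--> {1, 2, 4, 5}  [seen]
{1, 2, 3, 4, 5} --b--> {1, 2, 3, 4, 5}  [seen]
{1, 2, 4, 5} --a--> {2, 4, 5}  [seen]
{1, 2, 4, 5} --b--> {1, 2, 3, 4, 5}  [seen]
Reachable DFA states: {1}, {4, 5}, {2, 3, 4}, {2, 4, 5}, {1, 2, 3, 4, 5}, {1, 2, 4, 5}.

6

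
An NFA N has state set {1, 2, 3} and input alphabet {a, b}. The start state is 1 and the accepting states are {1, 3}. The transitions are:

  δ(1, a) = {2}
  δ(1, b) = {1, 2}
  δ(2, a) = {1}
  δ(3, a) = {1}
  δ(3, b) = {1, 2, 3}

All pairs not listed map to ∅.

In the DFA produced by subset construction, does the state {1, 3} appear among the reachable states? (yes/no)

Start state of the DFA: {1}.
{1} --a--> {2}  [new]
{1} --b--> {1, 2}  [new]
{2} --a--> {1}  [seen]
{2} --b--> ∅  [new]
{1, 2} --a--> {1, 2}  [seen]
{1, 2} --b--> {1, 2}  [seen]
∅ --a--> ∅  [seen]
∅ --b--> ∅  [seen]
Reachable DFA states: {1}, {2}, {1, 2}, ∅.
{1, 3} is not among them.

no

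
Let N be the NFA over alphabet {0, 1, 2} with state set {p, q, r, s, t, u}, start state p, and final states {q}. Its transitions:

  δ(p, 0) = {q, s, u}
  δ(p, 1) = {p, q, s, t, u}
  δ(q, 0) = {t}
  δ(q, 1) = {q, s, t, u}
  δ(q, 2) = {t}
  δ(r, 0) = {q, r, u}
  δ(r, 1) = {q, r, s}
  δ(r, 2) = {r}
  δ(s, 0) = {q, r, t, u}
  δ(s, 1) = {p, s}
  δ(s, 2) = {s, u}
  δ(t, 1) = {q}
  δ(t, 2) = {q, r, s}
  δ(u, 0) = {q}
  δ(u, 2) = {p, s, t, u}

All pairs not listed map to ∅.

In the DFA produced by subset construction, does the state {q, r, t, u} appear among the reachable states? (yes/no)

Start state of the DFA: {p}.
{p} --0--> {q, s, u}  [new]
{p} --1--> {p, q, s, t, u}  [new]
{p} --2--> ∅  [new]
{q, s, u} --0--> {q, r, t, u}  [new]
{q, s, u} --1--> {p, q, s, t, u}  [seen]
{q, s, u} --2--> {p, s, t, u}  [new]
{p, q, s, t, u} --0--> {q, r, s, t, u}  [new]
{p, q, s, t, u} --1--> {p, q, s, t, u}  [seen]
{p, q, s, t, u} --2--> {p, q, r, s, t, u}  [new]
∅ --0--> ∅  [seen]
∅ --1--> ∅  [seen]
∅ --2--> ∅  [seen]
{q, r, t, u} --0--> {q, r, t, u}  [seen]
{q, r, t, u} --1--> {q, r, s, t, u}  [seen]
{q, r, t, u} --2--> {p, q, r, s, t, u}  [seen]
{p, s, t, u} --0--> {q, r, s, t, u}  [seen]
{p, s, t, u} --1--> {p, q, s, t, u}  [seen]
{p, s, t, u} --2--> {p, q, r, s, t, u}  [seen]
{q, r, s, t, u} --0--> {q, r, t, u}  [seen]
{q, r, s, t, u} --1--> {p, q, r, s, t, u}  [seen]
{q, r, s, t, u} --2--> {p, q, r, s, t, u}  [seen]
{p, q, r, s, t, u} --0--> {q, r, s, t, u}  [seen]
{p, q, r, s, t, u} --1--> {p, q, r, s, t, u}  [seen]
{p, q, r, s, t, u} --2--> {p, q, r, s, t, u}  [seen]
Reachable DFA states: {p}, {q, s, u}, {p, q, s, t, u}, ∅, {q, r, t, u}, {p, s, t, u}, {q, r, s, t, u}, {p, q, r, s, t, u}.
{q, r, t, u} is among them.

yes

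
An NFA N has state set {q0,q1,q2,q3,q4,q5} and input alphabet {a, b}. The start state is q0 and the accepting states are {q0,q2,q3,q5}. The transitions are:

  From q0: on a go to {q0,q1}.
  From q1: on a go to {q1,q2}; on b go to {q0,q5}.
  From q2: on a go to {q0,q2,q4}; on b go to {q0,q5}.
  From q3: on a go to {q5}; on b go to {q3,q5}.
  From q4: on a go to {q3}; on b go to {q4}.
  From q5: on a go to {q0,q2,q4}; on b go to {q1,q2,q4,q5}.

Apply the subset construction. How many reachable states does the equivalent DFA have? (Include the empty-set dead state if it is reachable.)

Start state of the DFA: {q0}.
{q0} --a--> {q0,q1}  [new]
{q0} --b--> ∅  [new]
{q0,q1} --a--> {q0,q1,q2}  [new]
{q0,q1} --b--> {q0,q5}  [new]
∅ --a--> ∅  [seen]
∅ --b--> ∅  [seen]
{q0,q1,q2} --a--> {q0,q1,q2,q4}  [new]
{q0,q1,q2} --b--> {q0,q5}  [seen]
{q0,q5} --a--> {q0,q1,q2,q4}  [seen]
{q0,q5} --b--> {q1,q2,q4,q5}  [new]
{q0,q1,q2,q4} --a--> {q0,q1,q2,q3,q4}  [new]
{q0,q1,q2,q4} --b--> {q0,q4,q5}  [new]
{q1,q2,q4,q5} --a--> {q0,q1,q2,q3,q4}  [seen]
{q1,q2,q4,q5} --b--> {q0,q1,q2,q4,q5}  [new]
{q0,q1,q2,q3,q4} --a--> {q0,q1,q2,q3,q4,q5}  [new]
{q0,q1,q2,q3,q4} --b--> {q0,q3,q4,q5}  [new]
{q0,q4,q5} --a--> {q0,q1,q2,q3,q4}  [seen]
{q0,q4,q5} --b--> {q1,q2,q4,q5}  [seen]
{q0,q1,q2,q4,q5} --a--> {q0,q1,q2,q3,q4}  [seen]
{q0,q1,q2,q4,q5} --b--> {q0,q1,q2,q4,q5}  [seen]
{q0,q1,q2,q3,q4,q5} --a--> {q0,q1,q2,q3,q4,q5}  [seen]
{q0,q1,q2,q3,q4,q5} --b--> {q0,q1,q2,q3,q4,q5}  [seen]
{q0,q3,q4,q5} --a--> {q0,q1,q2,q3,q4,q5}  [seen]
{q0,q3,q4,q5} --b--> {q1,q2,q3,q4,q5}  [new]
{q1,q2,q3,q4,q5} --a--> {q0,q1,q2,q3,q4,q5}  [seen]
{q1,q2,q3,q4,q5} --b--> {q0,q1,q2,q3,q4,q5}  [seen]
Reachable DFA states: {q0}, {q0,q1}, ∅, {q0,q1,q2}, {q0,q5}, {q0,q1,q2,q4}, {q1,q2,q4,q5}, {q0,q1,q2,q3,q4}, {q0,q4,q5}, {q0,q1,q2,q4,q5}, {q0,q1,q2,q3,q4,q5}, {q0,q3,q4,q5}, {q1,q2,q3,q4,q5}.

13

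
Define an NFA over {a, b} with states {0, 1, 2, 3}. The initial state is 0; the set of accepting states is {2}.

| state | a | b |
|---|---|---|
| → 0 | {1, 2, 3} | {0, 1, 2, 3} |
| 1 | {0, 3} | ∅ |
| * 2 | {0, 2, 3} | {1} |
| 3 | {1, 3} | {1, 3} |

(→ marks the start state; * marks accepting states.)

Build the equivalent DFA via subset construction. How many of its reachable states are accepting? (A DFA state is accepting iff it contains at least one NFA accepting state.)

2

Start state of the DFA: {0}.
{0} --a--> {1, 2, 3}  [new]
{0} --b--> {0, 1, 2, 3}  [new]
{1, 2, 3} --a--> {0, 1, 2, 3}  [seen]
{1, 2, 3} --b--> {1, 3}  [new]
{0, 1, 2, 3} --a--> {0, 1, 2, 3}  [seen]
{0, 1, 2, 3} --b--> {0, 1, 2, 3}  [seen]
{1, 3} --a--> {0, 1, 3}  [new]
{1, 3} --b--> {1, 3}  [seen]
{0, 1, 3} --a--> {0, 1, 2, 3}  [seen]
{0, 1, 3} --b--> {0, 1, 2, 3}  [seen]
Reachable DFA states: {0}, {1, 2, 3}, {0, 1, 2, 3}, {1, 3}, {0, 1, 3}.
Accepting DFA states (contain an NFA accepting state): {1, 2, 3}, {0, 1, 2, 3}.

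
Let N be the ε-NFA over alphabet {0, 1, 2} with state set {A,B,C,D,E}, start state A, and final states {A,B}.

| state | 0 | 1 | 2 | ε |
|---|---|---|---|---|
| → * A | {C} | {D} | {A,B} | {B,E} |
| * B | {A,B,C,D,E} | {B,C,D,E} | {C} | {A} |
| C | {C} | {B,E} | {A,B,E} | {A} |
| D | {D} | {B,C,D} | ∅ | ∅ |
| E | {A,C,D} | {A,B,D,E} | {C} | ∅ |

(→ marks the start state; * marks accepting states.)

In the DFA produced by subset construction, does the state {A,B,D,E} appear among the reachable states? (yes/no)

no

Start state of the DFA: {A,B,E} (ε-closure of the NFA start).
{A,B,E} --0--> {A,B,C,D,E}  [new]
{A,B,E} --1--> {A,B,C,D,E}  [seen]
{A,B,E} --2--> {A,B,C,E}  [new]
{A,B,C,D,E} --0--> {A,B,C,D,E}  [seen]
{A,B,C,D,E} --1--> {A,B,C,D,E}  [seen]
{A,B,C,D,E} --2--> {A,B,C,E}  [seen]
{A,B,C,E} --0--> {A,B,C,D,E}  [seen]
{A,B,C,E} --1--> {A,B,C,D,E}  [seen]
{A,B,C,E} --2--> {A,B,C,E}  [seen]
Reachable DFA states: {A,B,E}, {A,B,C,D,E}, {A,B,C,E}.
{A,B,D,E} is not among them.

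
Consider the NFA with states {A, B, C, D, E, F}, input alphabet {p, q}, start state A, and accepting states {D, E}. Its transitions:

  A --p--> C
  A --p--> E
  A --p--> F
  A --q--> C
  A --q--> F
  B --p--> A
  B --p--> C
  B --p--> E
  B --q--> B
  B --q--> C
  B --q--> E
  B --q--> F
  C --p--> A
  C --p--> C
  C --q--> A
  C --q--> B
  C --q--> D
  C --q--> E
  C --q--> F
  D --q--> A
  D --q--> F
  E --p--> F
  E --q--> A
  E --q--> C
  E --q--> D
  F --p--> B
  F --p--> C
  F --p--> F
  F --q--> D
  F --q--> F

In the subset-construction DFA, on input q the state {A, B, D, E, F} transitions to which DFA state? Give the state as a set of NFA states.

{A, B, C, D, E, F}

δ(A,q) = {C, F}; δ(B,q) = {B, C, E, F}; δ(D,q) = {A, F}; δ(E,q) = {A, C, D}; δ(F,q) = {D, F}.
Union: {A, B, C, D, E, F}.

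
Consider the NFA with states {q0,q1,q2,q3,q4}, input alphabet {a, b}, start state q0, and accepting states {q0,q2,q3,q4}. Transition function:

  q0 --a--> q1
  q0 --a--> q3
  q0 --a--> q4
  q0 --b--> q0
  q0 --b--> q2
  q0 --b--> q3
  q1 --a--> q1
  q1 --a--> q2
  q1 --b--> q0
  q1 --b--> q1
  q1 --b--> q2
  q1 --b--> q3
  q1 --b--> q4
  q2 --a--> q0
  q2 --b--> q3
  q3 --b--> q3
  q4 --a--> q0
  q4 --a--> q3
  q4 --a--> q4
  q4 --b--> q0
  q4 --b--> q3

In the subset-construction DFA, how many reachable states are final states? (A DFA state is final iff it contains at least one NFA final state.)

Start state of the DFA: {q0}.
{q0} --a--> {q1,q3,q4}  [new]
{q0} --b--> {q0,q2,q3}  [new]
{q1,q3,q4} --a--> {q0,q1,q2,q3,q4}  [new]
{q1,q3,q4} --b--> {q0,q1,q2,q3,q4}  [seen]
{q0,q2,q3} --a--> {q0,q1,q3,q4}  [new]
{q0,q2,q3} --b--> {q0,q2,q3}  [seen]
{q0,q1,q2,q3,q4} --a--> {q0,q1,q2,q3,q4}  [seen]
{q0,q1,q2,q3,q4} --b--> {q0,q1,q2,q3,q4}  [seen]
{q0,q1,q3,q4} --a--> {q0,q1,q2,q3,q4}  [seen]
{q0,q1,q3,q4} --b--> {q0,q1,q2,q3,q4}  [seen]
Reachable DFA states: {q0}, {q1,q3,q4}, {q0,q2,q3}, {q0,q1,q2,q3,q4}, {q0,q1,q3,q4}.
Accepting DFA states (contain an NFA accepting state): {q0}, {q1,q3,q4}, {q0,q2,q3}, {q0,q1,q2,q3,q4}, {q0,q1,q3,q4}.

5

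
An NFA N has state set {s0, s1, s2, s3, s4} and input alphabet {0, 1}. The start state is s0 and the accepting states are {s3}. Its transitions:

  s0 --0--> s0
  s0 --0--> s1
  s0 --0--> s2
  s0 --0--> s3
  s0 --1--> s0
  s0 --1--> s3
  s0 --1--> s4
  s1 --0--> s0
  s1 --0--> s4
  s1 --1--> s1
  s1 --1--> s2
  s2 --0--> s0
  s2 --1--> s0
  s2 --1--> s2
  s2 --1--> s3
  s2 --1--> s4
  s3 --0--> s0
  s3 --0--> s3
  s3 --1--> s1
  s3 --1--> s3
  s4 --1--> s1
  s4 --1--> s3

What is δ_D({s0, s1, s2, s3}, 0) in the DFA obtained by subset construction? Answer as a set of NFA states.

{s0, s1, s2, s3, s4}

δ(s0,0) = {s0, s1, s2, s3}; δ(s1,0) = {s0, s4}; δ(s2,0) = {s0}; δ(s3,0) = {s0, s3}.
Union: {s0, s1, s2, s3, s4}.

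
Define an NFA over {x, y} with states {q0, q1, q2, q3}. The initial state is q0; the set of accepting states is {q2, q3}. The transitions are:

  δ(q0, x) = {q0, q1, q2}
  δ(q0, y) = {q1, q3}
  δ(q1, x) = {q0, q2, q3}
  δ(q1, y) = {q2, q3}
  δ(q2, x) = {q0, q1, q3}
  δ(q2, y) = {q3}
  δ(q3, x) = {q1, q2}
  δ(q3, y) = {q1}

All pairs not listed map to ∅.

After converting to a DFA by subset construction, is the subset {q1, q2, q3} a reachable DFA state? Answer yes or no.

Start state of the DFA: {q0}.
{q0} --x--> {q0, q1, q2}  [new]
{q0} --y--> {q1, q3}  [new]
{q0, q1, q2} --x--> {q0, q1, q2, q3}  [new]
{q0, q1, q2} --y--> {q1, q2, q3}  [new]
{q1, q3} --x--> {q0, q1, q2, q3}  [seen]
{q1, q3} --y--> {q1, q2, q3}  [seen]
{q0, q1, q2, q3} --x--> {q0, q1, q2, q3}  [seen]
{q0, q1, q2, q3} --y--> {q1, q2, q3}  [seen]
{q1, q2, q3} --x--> {q0, q1, q2, q3}  [seen]
{q1, q2, q3} --y--> {q1, q2, q3}  [seen]
Reachable DFA states: {q0}, {q0, q1, q2}, {q1, q3}, {q0, q1, q2, q3}, {q1, q2, q3}.
{q1, q2, q3} is among them.

yes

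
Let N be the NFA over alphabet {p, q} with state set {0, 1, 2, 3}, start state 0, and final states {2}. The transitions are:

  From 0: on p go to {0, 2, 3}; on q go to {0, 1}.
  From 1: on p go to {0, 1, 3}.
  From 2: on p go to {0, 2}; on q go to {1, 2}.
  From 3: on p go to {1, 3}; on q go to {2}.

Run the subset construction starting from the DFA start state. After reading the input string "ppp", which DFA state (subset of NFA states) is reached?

Start: {0}.
δ(0,p) = {0, 2, 3}.
Union: {0, 2, 3}.
After p: {0, 2, 3}.
δ(0,p) = {0, 2, 3}; δ(2,p) = {0, 2}; δ(3,p) = {1, 3}.
Union: {0, 1, 2, 3}.
After p: {0, 1, 2, 3}.
δ(0,p) = {0, 2, 3}; δ(1,p) = {0, 1, 3}; δ(2,p) = {0, 2}; δ(3,p) = {1, 3}.
Union: {0, 1, 2, 3}.
After p: {0, 1, 2, 3}.

{0, 1, 2, 3}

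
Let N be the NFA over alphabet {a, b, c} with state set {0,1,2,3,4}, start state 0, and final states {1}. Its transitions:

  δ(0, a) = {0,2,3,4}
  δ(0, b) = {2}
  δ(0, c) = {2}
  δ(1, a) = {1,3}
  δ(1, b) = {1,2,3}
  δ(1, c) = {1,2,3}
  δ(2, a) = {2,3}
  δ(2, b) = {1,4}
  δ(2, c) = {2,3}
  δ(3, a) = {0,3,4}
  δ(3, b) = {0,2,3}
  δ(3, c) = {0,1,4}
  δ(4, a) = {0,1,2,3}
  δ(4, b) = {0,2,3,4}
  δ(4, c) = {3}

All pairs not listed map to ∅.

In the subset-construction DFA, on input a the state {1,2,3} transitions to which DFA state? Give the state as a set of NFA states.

δ(1,a) = {1,3}; δ(2,a) = {2,3}; δ(3,a) = {0,3,4}.
Union: {0,1,2,3,4}.

{0,1,2,3,4}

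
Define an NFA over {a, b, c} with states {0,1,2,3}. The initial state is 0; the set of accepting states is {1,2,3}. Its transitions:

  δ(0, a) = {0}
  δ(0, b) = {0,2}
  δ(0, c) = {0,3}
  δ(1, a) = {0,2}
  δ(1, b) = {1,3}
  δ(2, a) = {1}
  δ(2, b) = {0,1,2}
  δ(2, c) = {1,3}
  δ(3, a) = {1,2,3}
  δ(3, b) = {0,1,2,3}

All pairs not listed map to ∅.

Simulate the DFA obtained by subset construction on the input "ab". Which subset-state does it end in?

Start: {0}.
δ(0,a) = {0}.
Union: {0}.
After a: {0}.
δ(0,b) = {0,2}.
Union: {0,2}.
After b: {0,2}.

{0,2}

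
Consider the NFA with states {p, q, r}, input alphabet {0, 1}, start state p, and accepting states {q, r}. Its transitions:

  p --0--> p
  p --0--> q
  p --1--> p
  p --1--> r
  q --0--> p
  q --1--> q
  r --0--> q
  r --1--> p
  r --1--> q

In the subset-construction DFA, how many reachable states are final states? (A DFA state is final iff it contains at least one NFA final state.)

3

Start state of the DFA: {p}.
{p} --0--> {p, q}  [new]
{p} --1--> {p, r}  [new]
{p, q} --0--> {p, q}  [seen]
{p, q} --1--> {p, q, r}  [new]
{p, r} --0--> {p, q}  [seen]
{p, r} --1--> {p, q, r}  [seen]
{p, q, r} --0--> {p, q}  [seen]
{p, q, r} --1--> {p, q, r}  [seen]
Reachable DFA states: {p}, {p, q}, {p, r}, {p, q, r}.
Accepting DFA states (contain an NFA accepting state): {p, q}, {p, r}, {p, q, r}.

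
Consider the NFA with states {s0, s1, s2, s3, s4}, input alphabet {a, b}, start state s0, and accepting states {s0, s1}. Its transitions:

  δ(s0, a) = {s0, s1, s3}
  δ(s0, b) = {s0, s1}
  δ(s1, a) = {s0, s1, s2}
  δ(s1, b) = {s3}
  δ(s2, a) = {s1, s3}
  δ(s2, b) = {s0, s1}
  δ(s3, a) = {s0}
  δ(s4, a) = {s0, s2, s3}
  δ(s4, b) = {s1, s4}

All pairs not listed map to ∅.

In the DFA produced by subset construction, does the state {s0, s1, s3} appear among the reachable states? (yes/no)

Start state of the DFA: {s0}.
{s0} --a--> {s0, s1, s3}  [new]
{s0} --b--> {s0, s1}  [new]
{s0, s1, s3} --a--> {s0, s1, s2, s3}  [new]
{s0, s1, s3} --b--> {s0, s1, s3}  [seen]
{s0, s1} --a--> {s0, s1, s2, s3}  [seen]
{s0, s1} --b--> {s0, s1, s3}  [seen]
{s0, s1, s2, s3} --a--> {s0, s1, s2, s3}  [seen]
{s0, s1, s2, s3} --b--> {s0, s1, s3}  [seen]
Reachable DFA states: {s0}, {s0, s1, s3}, {s0, s1}, {s0, s1, s2, s3}.
{s0, s1, s3} is among them.

yes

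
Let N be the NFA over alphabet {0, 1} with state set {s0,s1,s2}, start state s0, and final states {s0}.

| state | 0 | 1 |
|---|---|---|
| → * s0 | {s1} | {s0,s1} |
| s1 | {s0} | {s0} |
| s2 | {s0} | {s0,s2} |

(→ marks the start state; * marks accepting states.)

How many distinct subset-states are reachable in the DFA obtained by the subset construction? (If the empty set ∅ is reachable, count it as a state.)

3

Start state of the DFA: {s0}.
{s0} --0--> {s1}  [new]
{s0} --1--> {s0,s1}  [new]
{s1} --0--> {s0}  [seen]
{s1} --1--> {s0}  [seen]
{s0,s1} --0--> {s0,s1}  [seen]
{s0,s1} --1--> {s0,s1}  [seen]
Reachable DFA states: {s0}, {s1}, {s0,s1}.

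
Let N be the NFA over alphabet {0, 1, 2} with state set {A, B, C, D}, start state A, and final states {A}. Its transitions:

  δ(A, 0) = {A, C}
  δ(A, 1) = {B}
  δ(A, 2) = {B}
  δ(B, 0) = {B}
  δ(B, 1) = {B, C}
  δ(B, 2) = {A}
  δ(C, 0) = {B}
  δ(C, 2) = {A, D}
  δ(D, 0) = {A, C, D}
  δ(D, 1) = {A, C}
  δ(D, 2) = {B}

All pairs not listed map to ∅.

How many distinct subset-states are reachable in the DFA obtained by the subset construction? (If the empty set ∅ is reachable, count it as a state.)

Start state of the DFA: {A}.
{A} --0--> {A, C}  [new]
{A} --1--> {B}  [new]
{A} --2--> {B}  [seen]
{A, C} --0--> {A, B, C}  [new]
{A, C} --1--> {B}  [seen]
{A, C} --2--> {A, B, D}  [new]
{B} --0--> {B}  [seen]
{B} --1--> {B, C}  [new]
{B} --2--> {A}  [seen]
{A, B, C} --0--> {A, B, C}  [seen]
{A, B, C} --1--> {B, C}  [seen]
{A, B, C} --2--> {A, B, D}  [seen]
{A, B, D} --0--> {A, B, C, D}  [new]
{A, B, D} --1--> {A, B, C}  [seen]
{A, B, D} --2--> {A, B}  [new]
{B, C} --0--> {B}  [seen]
{B, C} --1--> {B, C}  [seen]
{B, C} --2--> {A, D}  [new]
{A, B, C, D} --0--> {A, B, C, D}  [seen]
{A, B, C, D} --1--> {A, B, C}  [seen]
{A, B, C, D} --2--> {A, B, D}  [seen]
{A, B} --0--> {A, B, C}  [seen]
{A, B} --1--> {B, C}  [seen]
{A, B} --2--> {A, B}  [seen]
{A, D} --0--> {A, C, D}  [new]
{A, D} --1--> {A, B, C}  [seen]
{A, D} --2--> {B}  [seen]
{A, C, D} --0--> {A, B, C, D}  [seen]
{A, C, D} --1--> {A, B, C}  [seen]
{A, C, D} --2--> {A, B, D}  [seen]
Reachable DFA states: {A}, {A, C}, {B}, {A, B, C}, {A, B, D}, {B, C}, {A, B, C, D}, {A, B}, {A, D}, {A, C, D}.

10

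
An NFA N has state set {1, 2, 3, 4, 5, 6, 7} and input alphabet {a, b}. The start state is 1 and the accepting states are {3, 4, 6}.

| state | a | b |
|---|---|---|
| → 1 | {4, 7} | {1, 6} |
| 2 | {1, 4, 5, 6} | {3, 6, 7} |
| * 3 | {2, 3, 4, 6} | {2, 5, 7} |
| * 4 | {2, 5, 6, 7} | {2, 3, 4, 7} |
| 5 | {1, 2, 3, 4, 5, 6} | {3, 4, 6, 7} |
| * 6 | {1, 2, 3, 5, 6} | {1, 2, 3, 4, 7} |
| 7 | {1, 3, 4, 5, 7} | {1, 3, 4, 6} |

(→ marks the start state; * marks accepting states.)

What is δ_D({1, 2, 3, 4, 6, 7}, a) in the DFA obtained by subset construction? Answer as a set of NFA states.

δ(1,a) = {4, 7}; δ(2,a) = {1, 4, 5, 6}; δ(3,a) = {2, 3, 4, 6}; δ(4,a) = {2, 5, 6, 7}; δ(6,a) = {1, 2, 3, 5, 6}; δ(7,a) = {1, 3, 4, 5, 7}.
Union: {1, 2, 3, 4, 5, 6, 7}.

{1, 2, 3, 4, 5, 6, 7}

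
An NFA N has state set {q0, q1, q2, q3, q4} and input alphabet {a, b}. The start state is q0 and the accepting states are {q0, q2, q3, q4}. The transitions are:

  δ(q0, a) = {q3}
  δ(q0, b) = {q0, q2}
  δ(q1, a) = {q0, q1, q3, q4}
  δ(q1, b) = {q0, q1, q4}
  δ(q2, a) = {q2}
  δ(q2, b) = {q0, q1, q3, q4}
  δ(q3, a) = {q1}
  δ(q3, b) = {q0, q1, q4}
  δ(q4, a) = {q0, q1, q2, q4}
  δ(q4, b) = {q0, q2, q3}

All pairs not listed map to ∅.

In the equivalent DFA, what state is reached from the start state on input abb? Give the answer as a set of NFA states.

Start: {q0}.
δ(q0,a) = {q3}.
Union: {q3}.
After a: {q3}.
δ(q3,b) = {q0, q1, q4}.
Union: {q0, q1, q4}.
After b: {q0, q1, q4}.
δ(q0,b) = {q0, q2}; δ(q1,b) = {q0, q1, q4}; δ(q4,b) = {q0, q2, q3}.
Union: {q0, q1, q2, q3, q4}.
After b: {q0, q1, q2, q3, q4}.

{q0, q1, q2, q3, q4}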